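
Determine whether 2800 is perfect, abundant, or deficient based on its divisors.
abundant

Proper divisors of 2800: sum = 1 + 2 + 4 + 5 + 7 + 8 + 10 + 14 + ... + 400 + 560 + 700 + 1400 (29 divisors) = 4888
Since 4888 > 2800, 2800 is abundant.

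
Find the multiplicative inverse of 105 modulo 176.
57

gcd(105, 176) = 1, so the inverse exists.
Extended Euclidean algorithm on (176, 105):
176 = 1 × 105 + 71  ⟹  71 = (1)·176 + (-1)·105
105 = 1 × 71 + 34  ⟹  34 = (-1)·176 + (2)·105
71 = 2 × 34 + 3  ⟹  3 = (3)·176 + (-5)·105
34 = 11 × 3 + 1  ⟹  1 = (-34)·176 + (57)·105
So (57)·105 ≡ 1 (mod 176), i.e. 105^(-1) ≡ 57 (mod 176).
Check: 105 × 57 = 5985 ≡ 1 (mod 176)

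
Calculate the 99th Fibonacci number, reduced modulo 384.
2

Matrix identity: Q^n = [[F_(n+1), F_n], [F_n, F_(n-1)]] with Q = [[1,1],[1,0]].
n = 99 = 1100011₂. Square-and-multiply, entries mod 384:
Q^1 = [[1,1],[1,0]]
Q^3 = (Q^1)²·Q = [[3,2],[2,1]]
Q^6 = (Q^3)² = [[13,8],[8,5]]
Q^12 = (Q^6)² = [[233,144],[144,89]]
Q^24 = (Q^12)² = [[145,288],[288,241]]
Q^49 = (Q^24)²·Q = [[97,289],[289,192]]
Q^99 = (Q^49)²·Q = [[195,2],[2,193]]
F_99 mod 384 = Q^99[0][1] = 2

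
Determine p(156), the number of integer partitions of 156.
73232243759

p(n) counts ways to write n as a sum of positive integers (order ignored).
Euler's pentagonal recurrence: p(k) = p(k-1) + p(k-2) - p(k-5) - p(k-7) + p(k-12) + p(k-15) - ... (offsets j(3j∓1)/2, signs ++--, p(0)=1, p(<0)=0).
DP table for k = 0..155: p(0)=1, p(1)=1, p(2)=2, p(3)=3, p(4)=5, p(5)=7, p(6)=11, p(7)=15, p(8)=22, p(9)=30, p(10)=42, p(11)=56, p(12)=77, p(13)=101, p(14)=135, p(15)=176, p(16)=231, p(17)=297, p(18)=385, p(19)=490, p(20)=627, p(21)=792, p(22)=1002, p(23)=1255, p(24)=1575, p(25)=1958, p(26)=2436, p(27)=3010, p(28)=3718, p(29)=4565, p(30)=5604, p(31)=6842, p(32)=8349, p(33)=10143, p(34)=12310, p(35)=14883, p(36)=17977, p(37)=21637, p(38)=26015, p(39)=31185, p(40)=37338, p(41)=44583, p(42)=53174, p(43)=63261, p(44)=75175, p(45)=89134, p(46)=105558, p(47)=124754, p(48)=147273, p(49)=173525, p(50)=204226, p(51)=239943, p(52)=281589, p(53)=329931, p(54)=386155, p(55)=451276, p(56)=526823, p(57)=614154, p(58)=715220, p(59)=831820, p(60)=966467, p(61)=1121505, p(62)=1300156, p(63)=1505499, p(64)=1741630, p(65)=2012558, p(66)=2323520, p(67)=2679689, p(68)=3087735, p(69)=3554345, p(70)=4087968, p(71)=4697205, p(72)=5392783, p(73)=6185689, p(74)=7089500, p(75)=8118264, p(76)=9289091, p(77)=10619863, p(78)=12132164, p(79)=13848650, p(80)=15796476, p(81)=18004327, p(82)=20506255, p(83)=23338469, p(84)=26543660, p(85)=30167357, p(86)=34262962, p(87)=38887673, p(88)=44108109, p(89)=49995925, p(90)=56634173, p(91)=64112359, p(92)=72533807, p(93)=82010177, p(94)=92669720, p(95)=104651419, p(96)=118114304, p(97)=133230930, p(98)=150198136, p(99)=169229875, p(100)=190569292, p(101)=214481126, p(102)=241265379, p(103)=271248950, p(104)=304801365, p(105)=342325709, p(106)=384276336, p(107)=431149389, p(108)=483502844, p(109)=541946240, p(110)=607163746, p(111)=679903203, p(112)=761002156, p(113)=851376628, p(114)=952050665, p(115)=1064144451, p(116)=1188908248, p(117)=1327710076, p(118)=1482074143, p(119)=1653668665, p(120)=1844349560, p(121)=2056148051, p(122)=2291320912, p(123)=2552338241, p(124)=2841940500, p(125)=3163127352, p(126)=3519222692, p(127)=3913864295, p(128)=4351078600, p(129)=4835271870, p(130)=5371315400, p(131)=5964539504, p(132)=6620830889, p(133)=7346629512, p(134)=8149040695, p(135)=9035836076, p(136)=10015581680, p(137)=11097645016, p(138)=12292341831, p(139)=13610949895, p(140)=15065878135, p(141)=16670689208, p(142)=18440293320, p(143)=20390982757, p(144)=22540654445, p(145)=24908858009, p(146)=27517052599, p(147)=30388671978, p(148)=33549419497, p(149)=37027355200, p(150)=40853235313, p(151)=45060624582, p(152)=49686288421, p(153)=54770336324, p(154)=60356673280, p(155)=66493182097.
Final step: p(156) = p(155) + p(154) - p(151) - p(149) + p(144) + p(141) - p(134) - p(130) + p(121) + p(116) - p(105) - p(99) + p(86) + p(79) - p(64) - p(56) + p(39) + p(30) - p(11) - p(1)
= 66493182097 + 60356673280 - 45060624582 - 37027355200 + 22540654445 + 16670689208 - 8149040695 - 5371315400 + 2056148051 + 1188908248 - 342325709 - 169229875 + 34262962 + 13848650 - 1741630 - 526823 + 31185 + 5604 - 56 - 1
= 73232243759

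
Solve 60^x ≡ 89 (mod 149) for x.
75

Baby-step giant-step with step n = ⌈√149⌉ = 13.
Baby steps 60^j mod 149 (j:value) for j=0..12: 0:1, 1:60, 2:24, 3:99, 4:129, 5:141, 6:116, 7:106, 8:102, 9:11, 10:64, 11:115, 12:46.
Giant-step multiplier: 60^(-13) ≡ 60^(148-13) = 60^135 ≡ 128 (mod 149).
Giant steps γ_i = 89·128^i mod 149: γ_0=89, γ_1=68, γ_2=62, γ_3=39, γ_4=75, γ_5=64 (in table at j=10).
x = i·n + j = 5·13 + 10 = 75.
Check: 60^75 ≡ 89 (mod 149).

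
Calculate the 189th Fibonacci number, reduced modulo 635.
414

Matrix identity: Q^n = [[F_(n+1), F_n], [F_n, F_(n-1)]] with Q = [[1,1],[1,0]].
n = 189 = 10111101₂. Square-and-multiply, entries mod 635:
Q^1 = [[1,1],[1,0]]
Q^2 = (Q^1)² = [[2,1],[1,1]]
Q^5 = (Q^2)²·Q = [[8,5],[5,3]]
Q^11 = (Q^5)²·Q = [[144,89],[89,55]]
Q^23 = (Q^11)²·Q = [[13,82],[82,566]]
Q^47 = (Q^23)²·Q = [[396,543],[543,488]]
Q^94 = (Q^47)² = [[180,587],[587,228]]
Q^189 = (Q^94)²·Q = [[515,414],[414,101]]
F_189 mod 635 = Q^189[0][1] = 414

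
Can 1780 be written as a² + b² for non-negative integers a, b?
4² + 42² (a=4, b=42)

Factorization: 1780 = 2^2 × 5 × 89
By Fermat: n is sum of two squares iff every prime p ≡ 3 (mod 4) appears to even power.
All primes ≡ 3 (mod 4) appear to even power.
Search a = 0, 1, 2, … for 1780 - a² a perfect square: first hit at a = 4: 1780 - 16 = 1764 = 42².
1780 = 4² + 42² = 16 + 1764 ✓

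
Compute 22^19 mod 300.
208

Repeated squaring. Binary of 19 = 10011.
22^1 ≡ 22 (mod 300); 22^2 ≡ 184 (mod 300); 22^4 ≡ 256 (mod 300); 22^8 ≡ 136 (mod 300); 22^16 ≡ 196 (mod 300)
22^19 = 22^1 × 22^2 × 22^16 ≡ 208 (mod 300)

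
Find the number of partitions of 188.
1398341745571

p(n) counts ways to write n as a sum of positive integers (order ignored).
Euler's pentagonal recurrence: p(k) = p(k-1) + p(k-2) - p(k-5) - p(k-7) + p(k-12) + p(k-15) - ... (offsets j(3j∓1)/2, signs ++--, p(0)=1, p(<0)=0).
DP table for k = 0..187: p(0)=1, p(1)=1, p(2)=2, p(3)=3, p(4)=5, p(5)=7, p(6)=11, p(7)=15, p(8)=22, p(9)=30, p(10)=42, p(11)=56, p(12)=77, p(13)=101, p(14)=135, p(15)=176, p(16)=231, p(17)=297, p(18)=385, p(19)=490, p(20)=627, p(21)=792, p(22)=1002, p(23)=1255, p(24)=1575, p(25)=1958, p(26)=2436, p(27)=3010, p(28)=3718, p(29)=4565, p(30)=5604, p(31)=6842, p(32)=8349, p(33)=10143, p(34)=12310, p(35)=14883, p(36)=17977, p(37)=21637, p(38)=26015, p(39)=31185, p(40)=37338, p(41)=44583, p(42)=53174, p(43)=63261, p(44)=75175, p(45)=89134, p(46)=105558, p(47)=124754, p(48)=147273, p(49)=173525, p(50)=204226, p(51)=239943, p(52)=281589, p(53)=329931, p(54)=386155, p(55)=451276, p(56)=526823, p(57)=614154, p(58)=715220, p(59)=831820, p(60)=966467, p(61)=1121505, p(62)=1300156, p(63)=1505499, p(64)=1741630, p(65)=2012558, p(66)=2323520, p(67)=2679689, p(68)=3087735, p(69)=3554345, p(70)=4087968, p(71)=4697205, p(72)=5392783, p(73)=6185689, p(74)=7089500, p(75)=8118264, p(76)=9289091, p(77)=10619863, p(78)=12132164, p(79)=13848650, p(80)=15796476, p(81)=18004327, p(82)=20506255, p(83)=23338469, p(84)=26543660, p(85)=30167357, p(86)=34262962, p(87)=38887673, p(88)=44108109, p(89)=49995925, p(90)=56634173, p(91)=64112359, p(92)=72533807, p(93)=82010177, p(94)=92669720, p(95)=104651419, p(96)=118114304, p(97)=133230930, p(98)=150198136, p(99)=169229875, p(100)=190569292, p(101)=214481126, p(102)=241265379, p(103)=271248950, p(104)=304801365, p(105)=342325709, p(106)=384276336, p(107)=431149389, p(108)=483502844, p(109)=541946240, p(110)=607163746, p(111)=679903203, p(112)=761002156, p(113)=851376628, p(114)=952050665, p(115)=1064144451, p(116)=1188908248, p(117)=1327710076, p(118)=1482074143, p(119)=1653668665, p(120)=1844349560, p(121)=2056148051, p(122)=2291320912, p(123)=2552338241, p(124)=2841940500, p(125)=3163127352, p(126)=3519222692, p(127)=3913864295, p(128)=4351078600, p(129)=4835271870, p(130)=5371315400, p(131)=5964539504, p(132)=6620830889, p(133)=7346629512, p(134)=8149040695, p(135)=9035836076, p(136)=10015581680, p(137)=11097645016, p(138)=12292341831, p(139)=13610949895, p(140)=15065878135, p(141)=16670689208, p(142)=18440293320, p(143)=20390982757, p(144)=22540654445, p(145)=24908858009, p(146)=27517052599, p(147)=30388671978, p(148)=33549419497, p(149)=37027355200, p(150)=40853235313, p(151)=45060624582, p(152)=49686288421, p(153)=54770336324, p(154)=60356673280, p(155)=66493182097, p(156)=73232243759, p(157)=80630964769, p(158)=88751778802, p(159)=97662728555, p(160)=107438159466, p(161)=118159068427, p(162)=129913904637, p(163)=142798995930, p(164)=156919475295, p(165)=172389800255, p(166)=189334822579, p(167)=207890420102, p(168)=228204732751, p(169)=250438925115, p(170)=274768617130, p(171)=301384802048, p(172)=330495499613, p(173)=362326859895, p(174)=397125074750, p(175)=435157697830, p(176)=476715857290, p(177)=522115831195, p(178)=571701605655, p(179)=625846753120, p(180)=684957390936, p(181)=749474411781, p(182)=819876908323, p(183)=896684817527, p(184)=980462880430, p(185)=1071823774337, p(186)=1171432692373, p(187)=1280011042268.
Final step: p(188) = p(187) + p(186) - p(183) - p(181) + p(176) + p(173) - p(166) - p(162) + p(153) + p(148) - p(137) - p(131) + p(118) + p(111) - p(96) - p(88) + p(71) + p(62) - p(43) - p(33) + p(12) + p(1)
= 1280011042268 + 1171432692373 - 896684817527 - 749474411781 + 476715857290 + 362326859895 - 189334822579 - 129913904637 + 54770336324 + 33549419497 - 11097645016 - 5964539504 + 1482074143 + 679903203 - 118114304 - 44108109 + 4697205 + 1300156 - 63261 - 10143 + 77 + 1
= 1398341745571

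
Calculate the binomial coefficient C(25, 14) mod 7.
3

Using Lucas' theorem:
Write n=25 and k=14 in base 7:
n in base 7: [3, 4]
k in base 7: [2, 0]
C(25,14) mod 7 = ∏ C(n_i, k_i) mod 7
Digit binomials (mod 7): C(3,2) = 3; C(4,0) = 1
Product: 3 × 1 = 3 ≡ 3 (mod 7)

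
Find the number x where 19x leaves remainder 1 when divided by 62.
49

gcd(19, 62) = 1, so the inverse exists.
Extended Euclidean algorithm on (62, 19):
62 = 3 × 19 + 5  ⟹  5 = (1)·62 + (-3)·19
19 = 3 × 5 + 4  ⟹  4 = (-3)·62 + (10)·19
5 = 1 × 4 + 1  ⟹  1 = (4)·62 + (-13)·19
So (-13)·19 ≡ 1 (mod 62), i.e. 19^(-1) ≡ -13 ≡ 49 (mod 62).
Check: 19 × 49 = 931 ≡ 1 (mod 62)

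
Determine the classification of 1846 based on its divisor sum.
deficient

Proper divisors of 1846: sum = 1 + 2 + 13 + 26 + 71 + 142 + 923 = 1178
Since 1178 < 1846, 1846 is deficient.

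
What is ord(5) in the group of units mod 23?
22

23 is prime, so ord(5) divides φ(23) = 22.
Divisors of 22: 1, 2, 11, 22.
Repeated squaring: 5^1 ≡ 5, 5^2 ≡ 2, 5^4 ≡ 4, 5^8 ≡ 16, 5^16 ≡ 3 (mod 23).
Test 5^d mod 23 for each divisor d in increasing order:
5^1 ≡ 5
5^2 ≡ 2
5^11 = 5^8·5^2·5^1 ≡ 22
5^22 = 5^16·5^4·5^2 ≡ 1  ← first divisor giving 1
The order is 22.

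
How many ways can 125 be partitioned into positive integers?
3163127352

p(n) counts ways to write n as a sum of positive integers (order ignored).
Euler's pentagonal recurrence: p(k) = p(k-1) + p(k-2) - p(k-5) - p(k-7) + p(k-12) + p(k-15) - ... (offsets j(3j∓1)/2, signs ++--, p(0)=1, p(<0)=0).
DP table for k = 0..124: p(0)=1, p(1)=1, p(2)=2, p(3)=3, p(4)=5, p(5)=7, p(6)=11, p(7)=15, p(8)=22, p(9)=30, p(10)=42, p(11)=56, p(12)=77, p(13)=101, p(14)=135, p(15)=176, p(16)=231, p(17)=297, p(18)=385, p(19)=490, p(20)=627, p(21)=792, p(22)=1002, p(23)=1255, p(24)=1575, p(25)=1958, p(26)=2436, p(27)=3010, p(28)=3718, p(29)=4565, p(30)=5604, p(31)=6842, p(32)=8349, p(33)=10143, p(34)=12310, p(35)=14883, p(36)=17977, p(37)=21637, p(38)=26015, p(39)=31185, p(40)=37338, p(41)=44583, p(42)=53174, p(43)=63261, p(44)=75175, p(45)=89134, p(46)=105558, p(47)=124754, p(48)=147273, p(49)=173525, p(50)=204226, p(51)=239943, p(52)=281589, p(53)=329931, p(54)=386155, p(55)=451276, p(56)=526823, p(57)=614154, p(58)=715220, p(59)=831820, p(60)=966467, p(61)=1121505, p(62)=1300156, p(63)=1505499, p(64)=1741630, p(65)=2012558, p(66)=2323520, p(67)=2679689, p(68)=3087735, p(69)=3554345, p(70)=4087968, p(71)=4697205, p(72)=5392783, p(73)=6185689, p(74)=7089500, p(75)=8118264, p(76)=9289091, p(77)=10619863, p(78)=12132164, p(79)=13848650, p(80)=15796476, p(81)=18004327, p(82)=20506255, p(83)=23338469, p(84)=26543660, p(85)=30167357, p(86)=34262962, p(87)=38887673, p(88)=44108109, p(89)=49995925, p(90)=56634173, p(91)=64112359, p(92)=72533807, p(93)=82010177, p(94)=92669720, p(95)=104651419, p(96)=118114304, p(97)=133230930, p(98)=150198136, p(99)=169229875, p(100)=190569292, p(101)=214481126, p(102)=241265379, p(103)=271248950, p(104)=304801365, p(105)=342325709, p(106)=384276336, p(107)=431149389, p(108)=483502844, p(109)=541946240, p(110)=607163746, p(111)=679903203, p(112)=761002156, p(113)=851376628, p(114)=952050665, p(115)=1064144451, p(116)=1188908248, p(117)=1327710076, p(118)=1482074143, p(119)=1653668665, p(120)=1844349560, p(121)=2056148051, p(122)=2291320912, p(123)=2552338241, p(124)=2841940500.
Final step: p(125) = p(124) + p(123) - p(120) - p(118) + p(113) + p(110) - p(103) - p(99) + p(90) + p(85) - p(74) - p(68) + p(55) + p(48) - p(33) - p(25) + p(8)
= 2841940500 + 2552338241 - 1844349560 - 1482074143 + 851376628 + 607163746 - 271248950 - 169229875 + 56634173 + 30167357 - 7089500 - 3087735 + 451276 + 147273 - 10143 - 1958 + 22
= 3163127352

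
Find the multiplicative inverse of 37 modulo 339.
55

gcd(37, 339) = 1, so the inverse exists.
Extended Euclidean algorithm on (339, 37):
339 = 9 × 37 + 6  ⟹  6 = (1)·339 + (-9)·37
37 = 6 × 6 + 1  ⟹  1 = (-6)·339 + (55)·37
So (55)·37 ≡ 1 (mod 339), i.e. 37^(-1) ≡ 55 (mod 339).
Check: 37 × 55 = 2035 ≡ 1 (mod 339)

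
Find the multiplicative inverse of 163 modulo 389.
284

gcd(163, 389) = 1, so the inverse exists.
Extended Euclidean algorithm on (389, 163):
389 = 2 × 163 + 63  ⟹  63 = (1)·389 + (-2)·163
163 = 2 × 63 + 37  ⟹  37 = (-2)·389 + (5)·163
63 = 1 × 37 + 26  ⟹  26 = (3)·389 + (-7)·163
37 = 1 × 26 + 11  ⟹  11 = (-5)·389 + (12)·163
26 = 2 × 11 + 4  ⟹  4 = (13)·389 + (-31)·163
11 = 2 × 4 + 3  ⟹  3 = (-31)·389 + (74)·163
4 = 1 × 3 + 1  ⟹  1 = (44)·389 + (-105)·163
So (-105)·163 ≡ 1 (mod 389), i.e. 163^(-1) ≡ -105 ≡ 284 (mod 389).
Check: 163 × 284 = 46292 ≡ 1 (mod 389)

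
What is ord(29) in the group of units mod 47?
46

47 is prime, so ord(29) divides φ(47) = 46.
Divisors of 46: 1, 2, 23, 46.
Repeated squaring: 29^1 ≡ 29, 29^2 ≡ 42, 29^4 ≡ 25, 29^8 ≡ 14, 29^16 ≡ 8, 29^32 ≡ 17 (mod 47).
Test 29^d mod 47 for each divisor d in increasing order:
29^1 ≡ 29
29^2 ≡ 42
29^23 = 29^16·29^4·29^2·29^1 ≡ 46
29^46 = 29^32·29^8·29^4·29^2 ≡ 1  ← first divisor giving 1
The order is 46.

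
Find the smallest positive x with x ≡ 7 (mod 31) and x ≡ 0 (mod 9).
162

Using Chinese Remainder Theorem:
M = 31 × 9 = 279
M1 = 9, M2 = 31
y1 = 9^(-1) mod 31 = 7
y2 = 31^(-1) mod 9 = 7
x = (7×9×7 + 0×31×7) mod 279 = 162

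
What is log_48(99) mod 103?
59

Baby-step giant-step with step n = ⌈√103⌉ = 11.
Baby steps 48^j mod 103 (j:value) for j=0..10: 0:1, 1:48, 2:38, 3:73, 4:2, 5:96, 6:76, 7:43, 8:4, 9:89, 10:49.
Giant-step multiplier: 48^(-11) ≡ 48^(102-11) = 48^91 ≡ 6 (mod 103).
Giant steps γ_i = 99·6^i mod 103: γ_0=99, γ_1=79, γ_2=62, γ_3=63, γ_4=69, γ_5=2 (in table at j=4).
x = i·n + j = 5·11 + 4 = 59.
Check: 48^59 ≡ 99 (mod 103).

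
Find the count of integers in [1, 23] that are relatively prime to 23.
22

23 = 23
φ(n) = n × ∏(1 - 1/p) for each prime p dividing n
φ(23) = 23 × (1 - 1/23) = 22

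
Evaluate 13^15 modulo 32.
5

Repeated squaring. Binary of 15 = 1111.
13^1 ≡ 13 (mod 32); 13^2 ≡ 9 (mod 32); 13^4 ≡ 17 (mod 32); 13^8 ≡ 1 (mod 32)
13^15 = 13^1 × 13^2 × 13^4 × 13^8 ≡ 5 (mod 32)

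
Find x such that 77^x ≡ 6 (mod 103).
97

Baby-step giant-step with step n = ⌈√103⌉ = 11.
Baby steps 77^j mod 103 (j:value) for j=0..10: 0:1, 1:77, 2:58, 3:37, 4:68, 5:86, 6:30, 7:44, 8:92, 9:80, 10:83.
Giant-step multiplier: 77^(-11) ≡ 77^(102-11) = 77^91 ≡ 62 (mod 103).
Giant steps γ_i = 6·62^i mod 103: γ_0=6, γ_1=63, γ_2=95, γ_3=19, γ_4=45, γ_5=9, γ_6=43, γ_7=91, γ_8=80 (in table at j=9).
x = i·n + j = 8·11 + 9 = 97.
Check: 77^97 ≡ 6 (mod 103).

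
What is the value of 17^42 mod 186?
157

Repeated squaring. Binary of 42 = 101010.
17^1 ≡ 17 (mod 186); 17^2 ≡ 103 (mod 186); 17^4 ≡ 7 (mod 186); 17^8 ≡ 49 (mod 186); 17^16 ≡ 169 (mod 186); 17^32 ≡ 103 (mod 186)
17^42 = 17^2 × 17^8 × 17^32 ≡ 157 (mod 186)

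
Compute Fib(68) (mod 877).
161

Matrix identity: Q^n = [[F_(n+1), F_n], [F_n, F_(n-1)]] with Q = [[1,1],[1,0]].
n = 68 = 1000100₂. Square-and-multiply, entries mod 877:
Q^1 = [[1,1],[1,0]]
Q^2 = (Q^1)² = [[2,1],[1,1]]
Q^4 = (Q^2)² = [[5,3],[3,2]]
Q^8 = (Q^4)² = [[34,21],[21,13]]
Q^17 = (Q^8)²·Q = [[830,720],[720,110]]
Q^34 = (Q^17)² = [[548,633],[633,792]]
Q^68 = (Q^34)² = [[270,161],[161,109]]
F_68 mod 877 = Q^68[0][1] = 161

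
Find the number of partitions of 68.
3087735

p(n) counts ways to write n as a sum of positive integers (order ignored).
Euler's pentagonal recurrence: p(k) = p(k-1) + p(k-2) - p(k-5) - p(k-7) + p(k-12) + p(k-15) - ... (offsets j(3j∓1)/2, signs ++--, p(0)=1, p(<0)=0).
DP table for k = 0..67: p(0)=1, p(1)=1, p(2)=2, p(3)=3, p(4)=5, p(5)=7, p(6)=11, p(7)=15, p(8)=22, p(9)=30, p(10)=42, p(11)=56, p(12)=77, p(13)=101, p(14)=135, p(15)=176, p(16)=231, p(17)=297, p(18)=385, p(19)=490, p(20)=627, p(21)=792, p(22)=1002, p(23)=1255, p(24)=1575, p(25)=1958, p(26)=2436, p(27)=3010, p(28)=3718, p(29)=4565, p(30)=5604, p(31)=6842, p(32)=8349, p(33)=10143, p(34)=12310, p(35)=14883, p(36)=17977, p(37)=21637, p(38)=26015, p(39)=31185, p(40)=37338, p(41)=44583, p(42)=53174, p(43)=63261, p(44)=75175, p(45)=89134, p(46)=105558, p(47)=124754, p(48)=147273, p(49)=173525, p(50)=204226, p(51)=239943, p(52)=281589, p(53)=329931, p(54)=386155, p(55)=451276, p(56)=526823, p(57)=614154, p(58)=715220, p(59)=831820, p(60)=966467, p(61)=1121505, p(62)=1300156, p(63)=1505499, p(64)=1741630, p(65)=2012558, p(66)=2323520, p(67)=2679689.
Final step: p(68) = p(67) + p(66) - p(63) - p(61) + p(56) + p(53) - p(46) - p(42) + p(33) + p(28) - p(17) - p(11)
= 2679689 + 2323520 - 1505499 - 1121505 + 526823 + 329931 - 105558 - 53174 + 10143 + 3718 - 297 - 56
= 3087735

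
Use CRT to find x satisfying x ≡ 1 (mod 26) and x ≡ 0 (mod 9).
27

Using Chinese Remainder Theorem:
M = 26 × 9 = 234
M1 = 9, M2 = 26
y1 = 9^(-1) mod 26 = 3
y2 = 26^(-1) mod 9 = 8
x = (1×9×3 + 0×26×8) mod 234 = 27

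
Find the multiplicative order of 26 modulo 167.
166

167 is prime, so ord(26) divides φ(167) = 166.
Divisors of 166: 1, 2, 83, 166.
Repeated squaring: 26^1 ≡ 26, 26^2 ≡ 8, 26^4 ≡ 64, 26^8 ≡ 88, 26^16 ≡ 62, 26^32 ≡ 3, 26^64 ≡ 9, 26^128 ≡ 81 (mod 167).
Test 26^d mod 167 for each divisor d in increasing order:
26^1 ≡ 26
26^2 ≡ 8
26^83 = 26^64·26^16·26^2·26^1 ≡ 166
26^166 = 26^128·26^32·26^4·26^2 ≡ 1  ← first divisor giving 1
The order is 166.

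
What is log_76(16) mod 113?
96

Baby-step giant-step with step n = ⌈√113⌉ = 11.
Baby steps 76^j mod 113 (j:value) for j=0..10: 0:1, 1:76, 2:13, 3:84, 4:56, 5:75, 6:50, 7:71, 8:85, 9:19, 10:88.
Giant-step multiplier: 76^(-11) ≡ 76^(112-11) = 76^101 ≡ 70 (mod 113).
Giant steps γ_i = 16·70^i mod 113: γ_0=16, γ_1=103, γ_2=91, γ_3=42, γ_4=2, γ_5=27, γ_6=82, γ_7=90, γ_8=85 (in table at j=8).
x = i·n + j = 8·11 + 8 = 96.
Check: 76^96 ≡ 16 (mod 113).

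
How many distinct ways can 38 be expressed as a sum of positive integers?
26015

p(n) counts ways to write n as a sum of positive integers (order ignored).
Euler's pentagonal recurrence: p(k) = p(k-1) + p(k-2) - p(k-5) - p(k-7) + p(k-12) + p(k-15) - ... (offsets j(3j∓1)/2, signs ++--, p(0)=1, p(<0)=0).
DP table for k = 0..37: p(0)=1, p(1)=1, p(2)=2, p(3)=3, p(4)=5, p(5)=7, p(6)=11, p(7)=15, p(8)=22, p(9)=30, p(10)=42, p(11)=56, p(12)=77, p(13)=101, p(14)=135, p(15)=176, p(16)=231, p(17)=297, p(18)=385, p(19)=490, p(20)=627, p(21)=792, p(22)=1002, p(23)=1255, p(24)=1575, p(25)=1958, p(26)=2436, p(27)=3010, p(28)=3718, p(29)=4565, p(30)=5604, p(31)=6842, p(32)=8349, p(33)=10143, p(34)=12310, p(35)=14883, p(36)=17977, p(37)=21637.
Final step: p(38) = p(37) + p(36) - p(33) - p(31) + p(26) + p(23) - p(16) - p(12) + p(3)
= 21637 + 17977 - 10143 - 6842 + 2436 + 1255 - 231 - 77 + 3
= 26015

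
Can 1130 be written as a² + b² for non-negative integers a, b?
13² + 31² (a=13, b=31)

Factorization: 1130 = 2 × 5 × 113
By Fermat: n is sum of two squares iff every prime p ≡ 3 (mod 4) appears to even power.
All primes ≡ 3 (mod 4) appear to even power.
Search a = 0, 1, 2, … for 1130 - a² a perfect square: first hit at a = 13: 1130 - 169 = 961 = 31².
1130 = 13² + 31² = 169 + 961 ✓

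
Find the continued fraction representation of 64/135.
[0; 2, 9, 7]

Euclidean algorithm steps:
64 = 0 × 135 + 64
135 = 2 × 64 + 7
64 = 9 × 7 + 1
7 = 7 × 1 + 0
Continued fraction: [0; 2, 9, 7]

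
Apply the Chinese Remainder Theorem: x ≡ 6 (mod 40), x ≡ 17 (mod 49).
1046

Using Chinese Remainder Theorem:
M = 40 × 49 = 1960
M1 = 49, M2 = 40
y1 = 49^(-1) mod 40 = 9
y2 = 40^(-1) mod 49 = 38
x = (6×49×9 + 17×40×38) mod 1960 = 1046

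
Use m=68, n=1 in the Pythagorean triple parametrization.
(4623, 136, 4625)

Euclid's formula: a = m² - n², b = 2mn, c = m² + n²
m = 68, n = 1
a = 68² - 1² = 4624 - 1 = 4623
b = 2 × 68 × 1 = 136
c = 68² + 1² = 4624 + 1 = 4625
Verification: 4623² + 136² = 21372129 + 18496 = 21390625 = 4625² ✓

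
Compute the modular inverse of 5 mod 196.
157

gcd(5, 196) = 1, so the inverse exists.
Extended Euclidean algorithm on (196, 5):
196 = 39 × 5 + 1  ⟹  1 = (1)·196 + (-39)·5
So (-39)·5 ≡ 1 (mod 196), i.e. 5^(-1) ≡ -39 ≡ 157 (mod 196).
Check: 5 × 157 = 785 ≡ 1 (mod 196)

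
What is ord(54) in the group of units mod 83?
82

83 is prime, so ord(54) divides φ(83) = 82.
Divisors of 82: 1, 2, 41, 82.
Repeated squaring: 54^1 ≡ 54, 54^2 ≡ 11, 54^4 ≡ 38, 54^8 ≡ 33, 54^16 ≡ 10, 54^32 ≡ 17, 54^64 ≡ 40 (mod 83).
Test 54^d mod 83 for each divisor d in increasing order:
54^1 ≡ 54
54^2 ≡ 11
54^41 = 54^32·54^8·54^1 ≡ 82
54^82 = 54^64·54^16·54^2 ≡ 1  ← first divisor giving 1
The order is 82.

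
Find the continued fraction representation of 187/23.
[8; 7, 1, 2]

Euclidean algorithm steps:
187 = 8 × 23 + 3
23 = 7 × 3 + 2
3 = 1 × 2 + 1
2 = 2 × 1 + 0
Continued fraction: [8; 7, 1, 2]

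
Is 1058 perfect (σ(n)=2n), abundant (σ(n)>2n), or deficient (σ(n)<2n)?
deficient

Proper divisors of 1058: sum = 1 + 2 + 23 + 46 + 529 = 601
Since 601 < 1058, 1058 is deficient.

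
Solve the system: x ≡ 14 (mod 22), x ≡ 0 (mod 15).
300

Using Chinese Remainder Theorem:
M = 22 × 15 = 330
M1 = 15, M2 = 22
y1 = 15^(-1) mod 22 = 3
y2 = 22^(-1) mod 15 = 13
x = (14×15×3 + 0×22×13) mod 330 = 300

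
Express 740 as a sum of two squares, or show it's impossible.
8² + 26² (a=8, b=26)

Factorization: 740 = 2^2 × 5 × 37
By Fermat: n is sum of two squares iff every prime p ≡ 3 (mod 4) appears to even power.
All primes ≡ 3 (mod 4) appear to even power.
Search a = 0, 1, 2, … for 740 - a² a perfect square: first hit at a = 8: 740 - 64 = 676 = 26².
740 = 8² + 26² = 64 + 676 ✓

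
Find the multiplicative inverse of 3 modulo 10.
7

gcd(3, 10) = 1, so the inverse exists.
Extended Euclidean algorithm on (10, 3):
10 = 3 × 3 + 1  ⟹  1 = (1)·10 + (-3)·3
So (-3)·3 ≡ 1 (mod 10), i.e. 3^(-1) ≡ -3 ≡ 7 (mod 10).
Check: 3 × 7 = 21 ≡ 1 (mod 10)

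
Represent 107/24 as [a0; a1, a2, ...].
[4; 2, 5, 2]

Euclidean algorithm steps:
107 = 4 × 24 + 11
24 = 2 × 11 + 2
11 = 5 × 2 + 1
2 = 2 × 1 + 0
Continued fraction: [4; 2, 5, 2]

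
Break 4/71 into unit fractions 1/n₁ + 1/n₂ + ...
1/18 + 1/1278

Greedy algorithm:
4/71: ceiling(71/4) = 18, use 1/18
1/1278: ceiling(1278/1) = 1278, use 1/1278
Result: 4/71 = 1/18 + 1/1278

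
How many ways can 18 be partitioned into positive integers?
385

p(n) counts ways to write n as a sum of positive integers (order ignored).
Euler's pentagonal recurrence: p(k) = p(k-1) + p(k-2) - p(k-5) - p(k-7) + p(k-12) + p(k-15) - ... (offsets j(3j∓1)/2, signs ++--, p(0)=1, p(<0)=0).
DP table for k = 0..17: p(0)=1, p(1)=1, p(2)=2, p(3)=3, p(4)=5, p(5)=7, p(6)=11, p(7)=15, p(8)=22, p(9)=30, p(10)=42, p(11)=56, p(12)=77, p(13)=101, p(14)=135, p(15)=176, p(16)=231, p(17)=297.
Final step: p(18) = p(17) + p(16) - p(13) - p(11) + p(6) + p(3)
= 297 + 231 - 101 - 56 + 11 + 3
= 385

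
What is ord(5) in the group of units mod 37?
36

37 is prime, so ord(5) divides φ(37) = 36.
Divisors of 36: 1, 2, 3, 4, 6, 9, 12, 18, 36.
Repeated squaring: 5^1 ≡ 5, 5^2 ≡ 25, 5^4 ≡ 33, 5^8 ≡ 16, 5^16 ≡ 34, 5^32 ≡ 9 (mod 37).
Test 5^d mod 37 for each divisor d in increasing order:
5^1 ≡ 5
5^2 ≡ 25
5^3 = 5^2·5^1 ≡ 14
5^4 ≡ 33
5^6 = 5^4·5^2 ≡ 11
5^9 = 5^8·5^1 ≡ 6
5^12 = 5^8·5^4 ≡ 10
5^18 = 5^16·5^2 ≡ 36
5^36 = 5^32·5^4 ≡ 1  ← first divisor giving 1
The order is 36.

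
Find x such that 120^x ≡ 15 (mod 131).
88

Baby-step giant-step with step n = ⌈√131⌉ = 12.
Baby steps 120^j mod 131 (j:value) for j=0..11: 0:1, 1:120, 2:121, 3:110, 4:100, 5:79, 6:48, 7:127, 8:44, 9:40, 10:84, 11:124.
Giant-step multiplier: 120^(-12) ≡ 120^(130-12) = 120^118 ≡ 114 (mod 131).
Giant steps γ_i = 15·114^i mod 131: γ_0=15, γ_1=7, γ_2=12, γ_3=58, γ_4=62, γ_5=125, γ_6=102, γ_7=100 (in table at j=4).
x = i·n + j = 7·12 + 4 = 88.
Check: 120^88 ≡ 15 (mod 131).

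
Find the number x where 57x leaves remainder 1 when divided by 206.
47

gcd(57, 206) = 1, so the inverse exists.
Extended Euclidean algorithm on (206, 57):
206 = 3 × 57 + 35  ⟹  35 = (1)·206 + (-3)·57
57 = 1 × 35 + 22  ⟹  22 = (-1)·206 + (4)·57
35 = 1 × 22 + 13  ⟹  13 = (2)·206 + (-7)·57
22 = 1 × 13 + 9  ⟹  9 = (-3)·206 + (11)·57
13 = 1 × 9 + 4  ⟹  4 = (5)·206 + (-18)·57
9 = 2 × 4 + 1  ⟹  1 = (-13)·206 + (47)·57
So (47)·57 ≡ 1 (mod 206), i.e. 57^(-1) ≡ 47 (mod 206).
Check: 57 × 47 = 2679 ≡ 1 (mod 206)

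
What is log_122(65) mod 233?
23

Baby-step giant-step with step n = ⌈√233⌉ = 16.
Baby steps 122^j mod 233 (j:value) for j=0..15: 0:1, 1:122, 2:205, 3:79, 4:85, 5:118, 6:183, 7:191, 8:2, 9:11, 10:177, 11:158, 12:170, 13:3, 14:133, 15:149.
Giant-step multiplier: 122^(-16) ≡ 122^(232-16) = 122^216 ≡ 175 (mod 233).
Giant steps γ_i = 65·175^i mod 233: γ_0=65, γ_1=191 (in table at j=7).
x = i·n + j = 1·16 + 7 = 23.
Check: 122^23 ≡ 65 (mod 233).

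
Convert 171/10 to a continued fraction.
[17; 10]

Euclidean algorithm steps:
171 = 17 × 10 + 1
10 = 10 × 1 + 0
Continued fraction: [17; 10]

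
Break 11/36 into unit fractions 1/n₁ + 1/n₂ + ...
1/4 + 1/18

Greedy algorithm:
11/36: ceiling(36/11) = 4, use 1/4
1/18: ceiling(18/1) = 18, use 1/18
Result: 11/36 = 1/4 + 1/18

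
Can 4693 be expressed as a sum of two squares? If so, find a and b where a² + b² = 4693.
38² + 57² (a=38, b=57)

Factorization: 4693 = 13 × 19^2
By Fermat: n is sum of two squares iff every prime p ≡ 3 (mod 4) appears to even power.
All primes ≡ 3 (mod 4) appear to even power.
Search a = 0, 1, 2, … for 4693 - a² a perfect square: first hit at a = 38: 4693 - 1444 = 3249 = 57².
4693 = 38² + 57² = 1444 + 3249 ✓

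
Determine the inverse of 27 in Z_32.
19

gcd(27, 32) = 1, so the inverse exists.
Extended Euclidean algorithm on (32, 27):
32 = 1 × 27 + 5  ⟹  5 = (1)·32 + (-1)·27
27 = 5 × 5 + 2  ⟹  2 = (-5)·32 + (6)·27
5 = 2 × 2 + 1  ⟹  1 = (11)·32 + (-13)·27
So (-13)·27 ≡ 1 (mod 32), i.e. 27^(-1) ≡ -13 ≡ 19 (mod 32).
Check: 27 × 19 = 513 ≡ 1 (mod 32)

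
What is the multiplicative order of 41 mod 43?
7

43 is prime, so ord(41) divides φ(43) = 42.
Divisors of 42: 1, 2, 3, 6, 7, 14, 21, 42.
Repeated squaring: 41^1 ≡ 41, 41^2 ≡ 4, 41^4 ≡ 16, 41^8 ≡ 41, 41^16 ≡ 4, 41^32 ≡ 16 (mod 43).
Test 41^d mod 43 for each divisor d in increasing order:
41^1 ≡ 41
41^2 ≡ 4
41^3 = 41^2·41^1 ≡ 35
41^6 = 41^4·41^2 ≡ 21
41^7 = 41^4·41^2·41^1 ≡ 1  ← first divisor giving 1
The order is 7.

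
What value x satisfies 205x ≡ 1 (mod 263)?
68

gcd(205, 263) = 1, so the inverse exists.
Extended Euclidean algorithm on (263, 205):
263 = 1 × 205 + 58  ⟹  58 = (1)·263 + (-1)·205
205 = 3 × 58 + 31  ⟹  31 = (-3)·263 + (4)·205
58 = 1 × 31 + 27  ⟹  27 = (4)·263 + (-5)·205
31 = 1 × 27 + 4  ⟹  4 = (-7)·263 + (9)·205
27 = 6 × 4 + 3  ⟹  3 = (46)·263 + (-59)·205
4 = 1 × 3 + 1  ⟹  1 = (-53)·263 + (68)·205
So (68)·205 ≡ 1 (mod 263), i.e. 205^(-1) ≡ 68 (mod 263).
Check: 205 × 68 = 13940 ≡ 1 (mod 263)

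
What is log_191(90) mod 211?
51

Baby-step giant-step with step n = ⌈√211⌉ = 15.
Baby steps 191^j mod 211 (j:value) for j=0..14: 0:1, 1:191, 2:189, 3:18, 4:62, 5:26, 6:113, 7:61, 8:46, 9:135, 10:43, 11:195, 12:109, 13:141, 14:134.
Giant-step multiplier: 191^(-15) ≡ 191^(210-15) = 191^195 ≡ 67 (mod 211).
Giant steps γ_i = 90·67^i mod 211: γ_0=90, γ_1=122, γ_2=156, γ_3=113 (in table at j=6).
x = i·n + j = 3·15 + 6 = 51.
Check: 191^51 ≡ 90 (mod 211).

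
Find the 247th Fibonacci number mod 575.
473

Matrix identity: Q^n = [[F_(n+1), F_n], [F_n, F_(n-1)]] with Q = [[1,1],[1,0]].
n = 247 = 11110111₂. Square-and-multiply, entries mod 575:
Q^1 = [[1,1],[1,0]]
Q^3 = (Q^1)²·Q = [[3,2],[2,1]]
Q^7 = (Q^3)²·Q = [[21,13],[13,8]]
Q^15 = (Q^7)²·Q = [[412,35],[35,377]]
Q^30 = (Q^15)² = [[194,15],[15,179]]
Q^61 = (Q^30)²·Q = [[331,486],[486,420]]
Q^123 = (Q^61)²·Q = [[43,182],[182,436]]
Q^247 = (Q^123)²·Q = [[251,473],[473,353]]
F_247 mod 575 = Q^247[0][1] = 473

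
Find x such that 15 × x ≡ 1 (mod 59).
4

gcd(15, 59) = 1, so the inverse exists.
Extended Euclidean algorithm on (59, 15):
59 = 3 × 15 + 14  ⟹  14 = (1)·59 + (-3)·15
15 = 1 × 14 + 1  ⟹  1 = (-1)·59 + (4)·15
So (4)·15 ≡ 1 (mod 59), i.e. 15^(-1) ≡ 4 (mod 59).
Check: 15 × 4 = 60 ≡ 1 (mod 59)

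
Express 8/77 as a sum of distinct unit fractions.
1/10 + 1/257 + 1/197890

Greedy algorithm:
8/77: ceiling(77/8) = 10, use 1/10
3/770: ceiling(770/3) = 257, use 1/257
1/197890: ceiling(197890/1) = 197890, use 1/197890
Result: 8/77 = 1/10 + 1/257 + 1/197890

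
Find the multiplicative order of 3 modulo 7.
6

7 is prime, so ord(3) divides φ(7) = 6.
Divisors of 6: 1, 2, 3, 6.
Repeated squaring: 3^1 ≡ 3, 3^2 ≡ 2, 3^4 ≡ 4 (mod 7).
Test 3^d mod 7 for each divisor d in increasing order:
3^1 ≡ 3
3^2 ≡ 2
3^3 = 3^2·3^1 ≡ 6
3^6 = 3^4·3^2 ≡ 1  ← first divisor giving 1
The order is 6.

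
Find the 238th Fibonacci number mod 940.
659

Matrix identity: Q^n = [[F_(n+1), F_n], [F_n, F_(n-1)]] with Q = [[1,1],[1,0]].
n = 238 = 11101110₂. Square-and-multiply, entries mod 940:
Q^1 = [[1,1],[1,0]]
Q^3 = (Q^1)²·Q = [[3,2],[2,1]]
Q^7 = (Q^3)²·Q = [[21,13],[13,8]]
Q^14 = (Q^7)² = [[610,377],[377,233]]
Q^29 = (Q^14)²·Q = [[140,49],[49,91]]
Q^59 = (Q^29)²·Q = [[420,381],[381,39]]
Q^119 = (Q^59)²·Q = [[120,81],[81,39]]
Q^238 = (Q^119)² = [[281,659],[659,562]]
F_238 mod 940 = Q^238[0][1] = 659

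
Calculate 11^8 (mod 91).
9

Repeated squaring. Binary of 8 = 1000.
11^1 ≡ 11 (mod 91); 11^2 ≡ 30 (mod 91); 11^4 ≡ 81 (mod 91); 11^8 ≡ 9 (mod 91)
11^8 = 11^8 ≡ 9 (mod 91)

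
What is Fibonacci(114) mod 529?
192

Matrix identity: Q^n = [[F_(n+1), F_n], [F_n, F_(n-1)]] with Q = [[1,1],[1,0]].
n = 114 = 1110010₂. Square-and-multiply, entries mod 529:
Q^1 = [[1,1],[1,0]]
Q^3 = (Q^1)²·Q = [[3,2],[2,1]]
Q^7 = (Q^3)²·Q = [[21,13],[13,8]]
Q^14 = (Q^7)² = [[81,377],[377,233]]
Q^28 = (Q^14)² = [[41,411],[411,159]]
Q^57 = (Q^28)²·Q = [[469,264],[264,205]]
Q^114 = (Q^57)² = [[294,192],[192,102]]
F_114 mod 529 = Q^114[0][1] = 192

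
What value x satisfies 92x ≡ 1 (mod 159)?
140

gcd(92, 159) = 1, so the inverse exists.
Extended Euclidean algorithm on (159, 92):
159 = 1 × 92 + 67  ⟹  67 = (1)·159 + (-1)·92
92 = 1 × 67 + 25  ⟹  25 = (-1)·159 + (2)·92
67 = 2 × 25 + 17  ⟹  17 = (3)·159 + (-5)·92
25 = 1 × 17 + 8  ⟹  8 = (-4)·159 + (7)·92
17 = 2 × 8 + 1  ⟹  1 = (11)·159 + (-19)·92
So (-19)·92 ≡ 1 (mod 159), i.e. 92^(-1) ≡ -19 ≡ 140 (mod 159).
Check: 92 × 140 = 12880 ≡ 1 (mod 159)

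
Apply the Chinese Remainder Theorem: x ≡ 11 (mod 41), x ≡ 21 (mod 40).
421

Using Chinese Remainder Theorem:
M = 41 × 40 = 1640
M1 = 40, M2 = 41
y1 = 40^(-1) mod 41 = 40
y2 = 41^(-1) mod 40 = 1
x = (11×40×40 + 21×41×1) mod 1640 = 421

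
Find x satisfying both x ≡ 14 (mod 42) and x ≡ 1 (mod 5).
56

Using Chinese Remainder Theorem:
M = 42 × 5 = 210
M1 = 5, M2 = 42
y1 = 5^(-1) mod 42 = 17
y2 = 42^(-1) mod 5 = 3
x = (14×5×17 + 1×42×3) mod 210 = 56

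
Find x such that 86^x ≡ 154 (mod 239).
233

Baby-step giant-step with step n = ⌈√239⌉ = 16.
Baby steps 86^j mod 239 (j:value) for j=0..15: 0:1, 1:86, 2:226, 3:77, 4:169, 5:194, 6:193, 7:107, 8:120, 9:43, 10:113, 11:158, 12:204, 13:97, 14:216, 15:173.
Giant-step multiplier: 86^(-16) ≡ 86^(238-16) = 86^222 ≡ 4 (mod 239).
Giant steps γ_i = 154·4^i mod 239: γ_0=154, γ_1=138, γ_2=74, γ_3=57, γ_4=228, γ_5=195, γ_6=63, γ_7=13, γ_8=52, γ_9=208, γ_10=115, γ_11=221, γ_12=167, γ_13=190, γ_14=43 (in table at j=9).
x = i·n + j = 14·16 + 9 = 233.
Check: 86^233 ≡ 154 (mod 239).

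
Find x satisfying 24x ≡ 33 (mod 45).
x ≡ 7 (mod 15)

gcd(24, 45) = 3, which divides 33, so solutions exist.
Divide through by 3: 8x ≡ 11 (mod 15).
Find 8^(-1) mod 15 by the extended Euclidean algorithm:
15 = 1 × 8 + 7  ⟹  7 = (1)·15 + (-1)·8
8 = 1 × 7 + 1  ⟹  1 = (-1)·15 + (2)·8
So (2)·8 ≡ 1 (mod 15), i.e. 8^(-1) ≡ 2 (mod 15).
x ≡ 2 × 11 = 22 ≡ 7 (mod 15).
Check: 24 × 7 = 168 ≡ 33 (mod 45).
x ≡ 7 (mod 15), giving 3 solutions mod 45.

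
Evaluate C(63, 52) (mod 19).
0

Using Lucas' theorem:
Write n=63 and k=52 in base 19:
n in base 19: [3, 6]
k in base 19: [2, 14]
C(63,52) mod 19 = ∏ C(n_i, k_i) mod 19
Digit binomials (mod 19): C(3,2) = 3; C(6,14) = 0 (k_i > n_i)
Product: 3 × 0 = 0 ≡ 0 (mod 19)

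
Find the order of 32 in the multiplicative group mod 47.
23

47 is prime, so ord(32) divides φ(47) = 46.
Divisors of 46: 1, 2, 23, 46.
Repeated squaring: 32^1 ≡ 32, 32^2 ≡ 37, 32^4 ≡ 6, 32^8 ≡ 36, 32^16 ≡ 27, 32^32 ≡ 24 (mod 47).
Test 32^d mod 47 for each divisor d in increasing order:
32^1 ≡ 32
32^2 ≡ 37
32^23 = 32^16·32^4·32^2·32^1 ≡ 1  ← first divisor giving 1
The order is 23.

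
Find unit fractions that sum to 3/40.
1/14 + 1/280

Greedy algorithm:
3/40: ceiling(40/3) = 14, use 1/14
1/280: ceiling(280/1) = 280, use 1/280
Result: 3/40 = 1/14 + 1/280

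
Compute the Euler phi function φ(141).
92

141 = 3 × 47
φ(n) = n × ∏(1 - 1/p) for each prime p dividing n
φ(141) = 141 × (1 - 1/3) × (1 - 1/47) = 92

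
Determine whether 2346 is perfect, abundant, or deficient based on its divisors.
abundant

Proper divisors of 2346: sum = 1 + 2 + 3 + 6 + 17 + 23 + 34 + 46 + 51 + 69 + 102 + 138 + 391 + 782 + 1173 = 2838
Since 2838 > 2346, 2346 is abundant.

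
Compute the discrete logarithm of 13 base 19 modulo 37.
25

Baby-step giant-step with step n = ⌈√37⌉ = 7.
Baby steps 19^j mod 37 (j:value) for j=0..6: 0:1, 1:19, 2:28, 3:14, 4:7, 5:22, 6:11.
Giant-step multiplier: 19^(-7) ≡ 19^(36-7) = 19^29 ≡ 17 (mod 37).
Giant steps γ_i = 13·17^i mod 37: γ_0=13, γ_1=36, γ_2=20, γ_3=7 (in table at j=4).
x = i·n + j = 3·7 + 4 = 25.
Check: 19^25 ≡ 13 (mod 37).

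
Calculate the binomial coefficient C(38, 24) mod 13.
11

Using Lucas' theorem:
Write n=38 and k=24 in base 13:
n in base 13: [2, 12]
k in base 13: [1, 11]
C(38,24) mod 13 = ∏ C(n_i, k_i) mod 13
Digit binomials (mod 13): C(2,1) = 2; C(12,11) = 12
Product: 2 × 12 = 24 ≡ 11 (mod 13)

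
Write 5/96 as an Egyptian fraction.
1/20 + 1/480

Greedy algorithm:
5/96: ceiling(96/5) = 20, use 1/20
1/480: ceiling(480/1) = 480, use 1/480
Result: 5/96 = 1/20 + 1/480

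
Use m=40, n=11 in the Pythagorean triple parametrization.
(1479, 880, 1721)

Euclid's formula: a = m² - n², b = 2mn, c = m² + n²
m = 40, n = 11
a = 40² - 11² = 1600 - 121 = 1479
b = 2 × 40 × 11 = 880
c = 40² + 11² = 1600 + 121 = 1721
Verification: 1479² + 880² = 2187441 + 774400 = 2961841 = 1721² ✓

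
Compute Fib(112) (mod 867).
360

Matrix identity: Q^n = [[F_(n+1), F_n], [F_n, F_(n-1)]] with Q = [[1,1],[1,0]].
n = 112 = 1110000₂. Square-and-multiply, entries mod 867:
Q^1 = [[1,1],[1,0]]
Q^3 = (Q^1)²·Q = [[3,2],[2,1]]
Q^7 = (Q^3)²·Q = [[21,13],[13,8]]
Q^14 = (Q^7)² = [[610,377],[377,233]]
Q^28 = (Q^14)² = [[98,489],[489,476]]
Q^56 = (Q^28)² = [[763,645],[645,118]]
Q^112 = (Q^56)² = [[277,360],[360,784]]
F_112 mod 867 = Q^112[0][1] = 360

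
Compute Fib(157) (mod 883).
799

Matrix identity: Q^n = [[F_(n+1), F_n], [F_n, F_(n-1)]] with Q = [[1,1],[1,0]].
n = 157 = 10011101₂. Square-and-multiply, entries mod 883:
Q^1 = [[1,1],[1,0]]
Q^2 = (Q^1)² = [[2,1],[1,1]]
Q^4 = (Q^2)² = [[5,3],[3,2]]
Q^9 = (Q^4)²·Q = [[55,34],[34,21]]
Q^19 = (Q^9)²·Q = [[584,649],[649,818]]
Q^39 = (Q^19)²·Q = [[636,228],[228,408]]
Q^78 = (Q^39)² = [[852,505],[505,347]]
Q^157 = (Q^78)²·Q = [[556,799],[799,640]]
F_157 mod 883 = Q^157[0][1] = 799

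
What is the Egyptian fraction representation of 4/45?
1/12 + 1/180

Greedy algorithm:
4/45: ceiling(45/4) = 12, use 1/12
1/180: ceiling(180/1) = 180, use 1/180
Result: 4/45 = 1/12 + 1/180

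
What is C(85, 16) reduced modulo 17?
0

Using Lucas' theorem:
Write n=85 and k=16 in base 17:
n in base 17: [5, 0]
k in base 17: [0, 16]
C(85,16) mod 17 = ∏ C(n_i, k_i) mod 17
Digit binomials (mod 17): C(5,0) = 1; C(0,16) = 0 (k_i > n_i)
Product: 1 × 0 = 0 ≡ 0 (mod 17)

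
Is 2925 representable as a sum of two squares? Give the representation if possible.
3² + 54² (a=3, b=54)

Factorization: 2925 = 3^2 × 5^2 × 13
By Fermat: n is sum of two squares iff every prime p ≡ 3 (mod 4) appears to even power.
All primes ≡ 3 (mod 4) appear to even power.
Search a = 0, 1, 2, … for 2925 - a² a perfect square: first hit at a = 3: 2925 - 9 = 2916 = 54².
2925 = 3² + 54² = 9 + 2916 ✓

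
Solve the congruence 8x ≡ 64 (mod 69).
x ≡ 8 (mod 69)

gcd(8, 69) = 1, which divides 64, so solutions exist.
Find 8^(-1) mod 69 by the extended Euclidean algorithm:
69 = 8 × 8 + 5  ⟹  5 = (1)·69 + (-8)·8
8 = 1 × 5 + 3  ⟹  3 = (-1)·69 + (9)·8
5 = 1 × 3 + 2  ⟹  2 = (2)·69 + (-17)·8
3 = 1 × 2 + 1  ⟹  1 = (-3)·69 + (26)·8
So (26)·8 ≡ 1 (mod 69), i.e. 8^(-1) ≡ 26 (mod 69).
x ≡ 26 × 64 = 1664 ≡ 8 (mod 69).
Check: 8 × 8 = 64 ≡ 64 (mod 69).
Unique solution: x ≡ 8 (mod 69)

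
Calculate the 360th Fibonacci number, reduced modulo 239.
216

Matrix identity: Q^n = [[F_(n+1), F_n], [F_n, F_(n-1)]] with Q = [[1,1],[1,0]].
n = 360 = 101101000₂. Square-and-multiply, entries mod 239:
Q^1 = [[1,1],[1,0]]
Q^2 = (Q^1)² = [[2,1],[1,1]]
Q^5 = (Q^2)²·Q = [[8,5],[5,3]]
Q^11 = (Q^5)²·Q = [[144,89],[89,55]]
Q^22 = (Q^11)² = [[216,25],[25,191]]
Q^45 = (Q^22)²·Q = [[96,198],[198,137]]
Q^90 = (Q^45)² = [[142,7],[7,135]]
Q^180 = (Q^90)² = [[137,27],[27,110]]
Q^360 = (Q^180)² = [[139,216],[216,162]]
F_360 mod 239 = Q^360[0][1] = 216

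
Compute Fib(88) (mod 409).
92

Matrix identity: Q^n = [[F_(n+1), F_n], [F_n, F_(n-1)]] with Q = [[1,1],[1,0]].
n = 88 = 1011000₂. Square-and-multiply, entries mod 409:
Q^1 = [[1,1],[1,0]]
Q^2 = (Q^1)² = [[2,1],[1,1]]
Q^5 = (Q^2)²·Q = [[8,5],[5,3]]
Q^11 = (Q^5)²·Q = [[144,89],[89,55]]
Q^22 = (Q^11)² = [[27,124],[124,312]]
Q^44 = (Q^22)² = [[154,318],[318,245]]
Q^88 = (Q^44)² = [[95,92],[92,3]]
F_88 mod 409 = Q^88[0][1] = 92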